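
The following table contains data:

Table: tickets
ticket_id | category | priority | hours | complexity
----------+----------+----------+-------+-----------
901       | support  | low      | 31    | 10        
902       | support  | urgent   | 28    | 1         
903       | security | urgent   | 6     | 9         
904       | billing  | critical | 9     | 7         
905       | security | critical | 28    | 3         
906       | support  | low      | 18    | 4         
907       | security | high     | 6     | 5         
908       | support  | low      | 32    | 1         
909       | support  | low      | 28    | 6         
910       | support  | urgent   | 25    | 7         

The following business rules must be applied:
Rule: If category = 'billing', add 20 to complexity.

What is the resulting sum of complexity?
73

Step 1: Count records where category = 'billing': 1
Step 2: Total bonus added: 1 × 20 = 20
Step 3: Original sum of complexity: 53
Step 4: Final sum = 53 + 20 = 73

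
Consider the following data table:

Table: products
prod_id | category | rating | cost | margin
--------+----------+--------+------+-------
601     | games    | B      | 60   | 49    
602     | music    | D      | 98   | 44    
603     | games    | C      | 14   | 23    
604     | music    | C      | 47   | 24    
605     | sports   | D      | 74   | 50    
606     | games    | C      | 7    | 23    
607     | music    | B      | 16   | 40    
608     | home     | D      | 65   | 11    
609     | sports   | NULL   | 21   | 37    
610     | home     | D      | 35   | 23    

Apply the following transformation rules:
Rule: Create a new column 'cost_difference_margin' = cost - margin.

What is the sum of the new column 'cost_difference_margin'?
113

Step 1: For each record, compute cost - margin
Example calculations:
  60 - 49 = 11
  98 - 44 = 54
  14 - 23 = -9
  ...
Step 2: Sum all derived values
Step 3: Total = 113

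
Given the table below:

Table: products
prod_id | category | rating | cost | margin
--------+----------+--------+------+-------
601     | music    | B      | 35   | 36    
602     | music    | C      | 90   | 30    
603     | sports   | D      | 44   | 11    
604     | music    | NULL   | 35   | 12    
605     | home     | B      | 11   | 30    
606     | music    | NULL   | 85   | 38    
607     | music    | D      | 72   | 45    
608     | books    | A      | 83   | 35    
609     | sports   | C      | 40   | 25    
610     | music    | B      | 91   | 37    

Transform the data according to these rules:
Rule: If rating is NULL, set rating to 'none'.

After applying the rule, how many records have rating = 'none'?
2

Step 1: Count records where rating IS NULL
Step 2: Found 2 records with NULL rating
Step 3: These records will have rating set to 'none'
Step 4: Records already having rating = 'none': 0
Step 5: Answer: 2 + 0 = 2 records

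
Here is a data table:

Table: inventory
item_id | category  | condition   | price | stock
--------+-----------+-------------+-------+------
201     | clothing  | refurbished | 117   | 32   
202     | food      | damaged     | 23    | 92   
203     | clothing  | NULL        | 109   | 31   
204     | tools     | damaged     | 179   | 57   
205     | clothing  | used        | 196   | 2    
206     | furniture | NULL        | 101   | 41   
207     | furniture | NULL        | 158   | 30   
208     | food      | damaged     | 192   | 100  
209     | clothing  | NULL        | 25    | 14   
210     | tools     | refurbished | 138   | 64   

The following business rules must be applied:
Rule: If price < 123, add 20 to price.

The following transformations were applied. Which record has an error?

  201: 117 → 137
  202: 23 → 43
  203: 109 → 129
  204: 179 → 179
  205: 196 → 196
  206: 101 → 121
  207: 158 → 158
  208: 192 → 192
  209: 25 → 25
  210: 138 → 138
Record 209 has an error. The correct transformed value should be 45, not 25.

Step 1: Check each record against the rule
Step 2: Record 209 has price = 25
Step 3: Since 25 < 123, the bonus should have been applied
Step 4: Correct value = 45, but claimed value = 25
Conclusion: Record 209 has the error.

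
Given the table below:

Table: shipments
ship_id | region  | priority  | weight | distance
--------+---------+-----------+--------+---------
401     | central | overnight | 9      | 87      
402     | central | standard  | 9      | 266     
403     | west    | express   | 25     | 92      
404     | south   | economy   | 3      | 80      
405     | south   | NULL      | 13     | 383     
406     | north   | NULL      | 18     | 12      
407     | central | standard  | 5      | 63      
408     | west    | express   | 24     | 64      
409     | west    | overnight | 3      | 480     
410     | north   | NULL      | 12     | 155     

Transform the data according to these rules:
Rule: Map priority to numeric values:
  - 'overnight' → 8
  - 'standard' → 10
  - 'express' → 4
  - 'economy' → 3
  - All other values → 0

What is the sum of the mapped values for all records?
47

Step 1: Apply mapping to each record
Step 2: Count by status:
  'overnight': 2 records × 8 = 16
  'standard': 2 records × 10 = 20
  'express': 2 records × 4 = 8
  'economy': 1 records × 3 = 3
Step 3: Sum all mapped values = 47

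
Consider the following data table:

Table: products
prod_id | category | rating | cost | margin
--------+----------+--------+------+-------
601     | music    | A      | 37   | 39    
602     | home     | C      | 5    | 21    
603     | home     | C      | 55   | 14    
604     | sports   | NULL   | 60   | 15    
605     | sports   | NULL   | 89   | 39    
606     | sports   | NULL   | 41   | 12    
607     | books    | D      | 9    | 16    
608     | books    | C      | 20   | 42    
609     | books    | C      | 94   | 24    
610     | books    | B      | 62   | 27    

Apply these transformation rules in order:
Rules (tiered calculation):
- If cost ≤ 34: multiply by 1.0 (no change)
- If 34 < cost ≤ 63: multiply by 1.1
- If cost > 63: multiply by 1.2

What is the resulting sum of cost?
534.1

Step 1: Tier 1 (cost ≤ 34): 3 records, sum = 34 × 1.0 = 34.0
Step 2: Tier 2 (34 < cost ≤ 63): 5 records, sum = 255 × 1.1 = 280.5
Step 3: Tier 3 (cost > 63): 2 records, sum = 183 × 1.2 = 219.6
Step 4: Final sum = 34.0 + 280.5 + 219.6 = 534.1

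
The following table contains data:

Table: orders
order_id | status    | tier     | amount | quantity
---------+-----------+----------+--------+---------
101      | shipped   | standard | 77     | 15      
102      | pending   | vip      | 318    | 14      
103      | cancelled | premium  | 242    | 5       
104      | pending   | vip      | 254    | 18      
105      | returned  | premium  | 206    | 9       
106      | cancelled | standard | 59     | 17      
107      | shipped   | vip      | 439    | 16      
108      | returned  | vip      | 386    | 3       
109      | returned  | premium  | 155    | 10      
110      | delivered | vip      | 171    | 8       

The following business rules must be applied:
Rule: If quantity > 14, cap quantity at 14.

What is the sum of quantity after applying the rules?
105

Step 1: 4 records have quantity > 14
Step 2: These records originally summed to 66
Step 3: After capping: 4 × 14 = 56
Step 4: Unaffected records sum: 49
Step 5: Final sum = 56 + 49 = 105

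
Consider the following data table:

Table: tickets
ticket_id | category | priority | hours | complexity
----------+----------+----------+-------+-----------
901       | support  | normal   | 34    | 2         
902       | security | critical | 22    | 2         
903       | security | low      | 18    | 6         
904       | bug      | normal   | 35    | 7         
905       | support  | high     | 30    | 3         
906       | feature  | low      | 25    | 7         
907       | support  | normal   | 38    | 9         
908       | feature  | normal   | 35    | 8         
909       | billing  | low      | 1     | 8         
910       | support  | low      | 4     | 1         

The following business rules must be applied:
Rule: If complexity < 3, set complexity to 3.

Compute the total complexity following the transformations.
57

Step 1: 3 records have complexity < 3
Step 2: These records originally summed to 5
Step 3: After setting to minimum: 3 × 3 = 9
Step 4: Unaffected records sum: 48
Step 5: Final sum = 9 + 48 = 57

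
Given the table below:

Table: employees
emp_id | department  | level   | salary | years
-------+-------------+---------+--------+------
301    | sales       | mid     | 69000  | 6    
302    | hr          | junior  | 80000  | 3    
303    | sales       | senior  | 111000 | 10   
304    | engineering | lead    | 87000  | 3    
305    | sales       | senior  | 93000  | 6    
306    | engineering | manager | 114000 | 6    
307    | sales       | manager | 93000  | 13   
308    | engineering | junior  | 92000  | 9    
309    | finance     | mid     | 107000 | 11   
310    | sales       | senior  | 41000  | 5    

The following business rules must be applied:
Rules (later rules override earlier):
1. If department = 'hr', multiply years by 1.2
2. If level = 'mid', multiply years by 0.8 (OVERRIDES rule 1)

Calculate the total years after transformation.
69.2

Step 1: Rule 2 takes priority for records with level = 'mid'
  - 2 records: 17 × 0.8 = 13.6
Step 2: Rule 1 applies to remaining records with department = 'hr'
  - 1 records: 3 × 1.2 = 3.6
Step 3: Other records unchanged: 52
Step 4: Final sum = 13.6 + 3.6 + 52 = 69.2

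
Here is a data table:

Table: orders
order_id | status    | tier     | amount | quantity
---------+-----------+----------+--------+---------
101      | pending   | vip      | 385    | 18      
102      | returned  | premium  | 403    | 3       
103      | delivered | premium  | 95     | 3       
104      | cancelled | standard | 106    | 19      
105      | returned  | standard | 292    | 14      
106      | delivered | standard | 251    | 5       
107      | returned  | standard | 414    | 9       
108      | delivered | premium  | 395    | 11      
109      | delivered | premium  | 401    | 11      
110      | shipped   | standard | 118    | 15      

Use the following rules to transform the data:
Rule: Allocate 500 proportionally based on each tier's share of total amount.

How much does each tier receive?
premium: 226.22, standard: 206.47, vip: 67.31

Step 1: Calculate total amount = 2860
Step 2: Calculate each tier's proportion:
  premium: 1294/2860 = 45.24% → 226.22
  standard: 1181/2860 = 41.29% → 206.47
  vip: 385/2860 = 13.46% → 67.31
Step 3: Verify: sum of allocations ≈ 500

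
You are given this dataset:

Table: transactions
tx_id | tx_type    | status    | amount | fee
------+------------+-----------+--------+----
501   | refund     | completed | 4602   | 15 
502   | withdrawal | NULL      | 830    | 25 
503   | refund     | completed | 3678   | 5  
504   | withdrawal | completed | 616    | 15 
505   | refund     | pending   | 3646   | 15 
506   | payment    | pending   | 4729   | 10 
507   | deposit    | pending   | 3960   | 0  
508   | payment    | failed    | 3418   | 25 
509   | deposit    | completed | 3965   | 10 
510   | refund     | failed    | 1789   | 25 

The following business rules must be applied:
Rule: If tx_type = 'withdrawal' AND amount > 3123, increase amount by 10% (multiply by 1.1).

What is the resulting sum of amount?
31233

Step 1: Find records where tx_type = 'withdrawal' AND amount > 3123
Step 2: 0 records match, summing to 0
Step 3: After multiplier: 0 × 1.1 = 0.0
Step 4: Unaffected records sum: 31233
Step 5: Final sum = 0.0 + 31233 = 31233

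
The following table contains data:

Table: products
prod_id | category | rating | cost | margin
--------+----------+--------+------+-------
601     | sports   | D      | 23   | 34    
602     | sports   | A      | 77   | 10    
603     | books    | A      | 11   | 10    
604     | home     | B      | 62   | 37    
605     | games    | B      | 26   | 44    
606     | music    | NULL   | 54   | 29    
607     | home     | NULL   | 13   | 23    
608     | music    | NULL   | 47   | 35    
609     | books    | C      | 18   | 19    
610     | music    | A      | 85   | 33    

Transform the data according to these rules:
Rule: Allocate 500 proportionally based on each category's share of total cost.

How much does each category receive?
books: 34.86, games: 31.25, home: 90.14, music: 223.56, sports: 120.19

Step 1: Calculate total cost = 416
Step 2: Calculate each category's proportion:
  books: 29/416 = 6.97% → 34.86
  games: 26/416 = 6.25% → 31.25
  home: 75/416 = 18.03% → 90.14
  music: 186/416 = 44.71% → 223.56
  sports: 100/416 = 24.04% → 120.19
Step 3: Verify: sum of allocations ≈ 500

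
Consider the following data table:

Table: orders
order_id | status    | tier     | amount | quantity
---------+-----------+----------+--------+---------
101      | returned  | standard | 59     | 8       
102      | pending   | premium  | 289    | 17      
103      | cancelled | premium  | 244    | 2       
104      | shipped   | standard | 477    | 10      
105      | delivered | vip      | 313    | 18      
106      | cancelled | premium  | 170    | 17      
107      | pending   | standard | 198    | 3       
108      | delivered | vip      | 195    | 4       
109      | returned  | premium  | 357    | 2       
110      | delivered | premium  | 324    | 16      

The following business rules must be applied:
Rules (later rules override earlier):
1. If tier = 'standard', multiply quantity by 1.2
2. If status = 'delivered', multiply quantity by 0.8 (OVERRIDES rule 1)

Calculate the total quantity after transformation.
93.6

Step 1: Rule 2 takes priority for records with status = 'delivered'
  - 3 records: 38 × 0.8 = 30.4
Step 2: Rule 1 applies to remaining records with tier = 'standard'
  - 3 records: 21 × 1.2 = 25.2
Step 3: Other records unchanged: 38
Step 4: Final sum = 30.4 + 25.2 + 38 = 93.6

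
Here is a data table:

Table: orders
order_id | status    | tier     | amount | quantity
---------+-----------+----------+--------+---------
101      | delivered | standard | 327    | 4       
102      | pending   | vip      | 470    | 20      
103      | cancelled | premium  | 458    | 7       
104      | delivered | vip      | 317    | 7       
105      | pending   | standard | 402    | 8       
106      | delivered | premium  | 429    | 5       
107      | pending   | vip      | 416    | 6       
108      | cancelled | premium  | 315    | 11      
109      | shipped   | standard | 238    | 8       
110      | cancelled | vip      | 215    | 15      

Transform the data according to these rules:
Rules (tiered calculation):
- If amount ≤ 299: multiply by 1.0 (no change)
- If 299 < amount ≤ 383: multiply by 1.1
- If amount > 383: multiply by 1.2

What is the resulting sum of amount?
4117.9

Step 1: Tier 1 (amount ≤ 299): 2 records, sum = 453 × 1.0 = 453.0
Step 2: Tier 2 (299 < amount ≤ 383): 3 records, sum = 959 × 1.1 = 1054.9
Step 3: Tier 3 (amount > 383): 5 records, sum = 2175 × 1.2 = 2610.0
Step 4: Final sum = 453.0 + 1054.9 + 2610.0 = 4117.9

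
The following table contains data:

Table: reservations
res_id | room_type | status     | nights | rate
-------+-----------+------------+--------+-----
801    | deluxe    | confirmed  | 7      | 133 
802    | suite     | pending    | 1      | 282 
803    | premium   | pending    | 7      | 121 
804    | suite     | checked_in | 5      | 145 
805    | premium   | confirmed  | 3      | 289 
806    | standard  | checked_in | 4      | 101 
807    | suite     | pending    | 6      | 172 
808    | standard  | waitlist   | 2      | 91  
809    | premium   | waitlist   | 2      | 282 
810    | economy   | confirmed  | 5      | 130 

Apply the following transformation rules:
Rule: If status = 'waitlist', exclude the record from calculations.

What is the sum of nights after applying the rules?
38

Step 1: Identify records where status = 'waitlist'
Step 2: The excluded records sum to 4
Step 3: Original total nights = 42
Step 4: Remaining total = 42 - 4 = 38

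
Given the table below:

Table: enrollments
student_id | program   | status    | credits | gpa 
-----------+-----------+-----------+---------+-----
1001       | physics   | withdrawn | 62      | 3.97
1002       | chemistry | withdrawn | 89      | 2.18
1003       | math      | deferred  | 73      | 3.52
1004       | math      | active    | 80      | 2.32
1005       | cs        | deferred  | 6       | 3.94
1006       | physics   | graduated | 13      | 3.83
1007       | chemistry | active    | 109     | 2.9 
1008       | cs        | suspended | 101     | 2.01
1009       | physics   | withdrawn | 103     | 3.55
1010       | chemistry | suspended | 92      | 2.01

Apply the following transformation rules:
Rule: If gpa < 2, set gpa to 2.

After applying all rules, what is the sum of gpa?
30.23

Step 1: 0 records have gpa < 2
Step 2: These records originally summed to 0
Step 3: After setting to minimum: 0 × 2 = 0
Step 4: Unaffected records sum: 30.23
Step 5: Final sum = 0 + 30.23 = 30.23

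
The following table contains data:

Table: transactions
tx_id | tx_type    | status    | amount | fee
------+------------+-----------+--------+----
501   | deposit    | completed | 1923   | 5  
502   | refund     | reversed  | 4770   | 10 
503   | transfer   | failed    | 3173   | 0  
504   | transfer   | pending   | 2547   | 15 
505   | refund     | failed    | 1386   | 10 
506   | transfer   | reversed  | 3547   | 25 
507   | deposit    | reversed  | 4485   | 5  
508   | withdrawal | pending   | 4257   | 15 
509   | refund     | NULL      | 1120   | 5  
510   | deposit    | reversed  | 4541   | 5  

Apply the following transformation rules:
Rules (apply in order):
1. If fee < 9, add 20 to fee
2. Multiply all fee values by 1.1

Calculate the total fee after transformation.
214.5

Step 1: Apply Rule 1 - Add 20 to records with fee < 9
  - 5 records affected: 20 + (5 × 20) = 120
  - Unaffected records: 75
  - Sum after Rule 1: 195
Step 2: Apply Rule 2 - Multiply all by 1.1
  - 195 × 1.1 = 214.5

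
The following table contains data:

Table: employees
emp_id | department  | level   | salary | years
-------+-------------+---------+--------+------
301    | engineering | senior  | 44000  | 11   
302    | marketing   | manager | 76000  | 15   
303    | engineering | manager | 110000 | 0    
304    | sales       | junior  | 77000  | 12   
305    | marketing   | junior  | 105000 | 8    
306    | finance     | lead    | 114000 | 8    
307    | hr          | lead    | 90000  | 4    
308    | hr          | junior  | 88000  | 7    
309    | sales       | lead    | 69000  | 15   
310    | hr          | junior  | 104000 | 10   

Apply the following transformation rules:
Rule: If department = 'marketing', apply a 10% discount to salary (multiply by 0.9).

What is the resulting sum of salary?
858900.0

Step 1: Records with department = 'marketing' have total salary = 181000
Step 2: Apply multiplier: 181000 × 0.9 = 162900.0
Step 3: Other records total: 696000
Step 4: Final sum = 162900.0 + 696000 = 858900.0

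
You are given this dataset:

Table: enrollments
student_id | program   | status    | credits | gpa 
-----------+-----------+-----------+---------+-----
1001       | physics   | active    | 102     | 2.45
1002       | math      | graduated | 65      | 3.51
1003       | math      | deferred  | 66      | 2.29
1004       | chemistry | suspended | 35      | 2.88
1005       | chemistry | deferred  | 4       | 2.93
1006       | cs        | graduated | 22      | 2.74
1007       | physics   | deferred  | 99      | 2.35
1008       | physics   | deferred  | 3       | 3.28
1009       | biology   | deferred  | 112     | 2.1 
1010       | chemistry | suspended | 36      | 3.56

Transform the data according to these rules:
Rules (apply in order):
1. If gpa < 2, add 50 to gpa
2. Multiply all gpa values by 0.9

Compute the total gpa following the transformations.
25.28

Step 1: Apply Rule 1 - Add 50 to records with gpa < 2
  - 0 records affected: 0 + (0 × 50) = 0
  - Unaffected records: 28.09
  - Sum after Rule 1: 28.09
Step 2: Apply Rule 2 - Multiply all by 0.9
  - 28.09 × 0.9 = 25.28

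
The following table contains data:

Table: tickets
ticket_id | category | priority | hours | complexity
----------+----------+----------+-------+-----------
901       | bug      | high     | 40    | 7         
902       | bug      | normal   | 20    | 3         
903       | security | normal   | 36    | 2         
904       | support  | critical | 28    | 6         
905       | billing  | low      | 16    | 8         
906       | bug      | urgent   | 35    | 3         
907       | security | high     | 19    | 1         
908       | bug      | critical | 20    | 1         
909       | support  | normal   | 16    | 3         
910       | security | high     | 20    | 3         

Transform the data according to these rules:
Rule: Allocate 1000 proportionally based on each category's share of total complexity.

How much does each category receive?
billing: 216.22, bug: 378.38, security: 162.16, support: 243.24

Step 1: Calculate total complexity = 37
Step 2: Calculate each category's proportion:
  billing: 8/37 = 21.62% → 216.22
  bug: 14/37 = 37.84% → 378.38
  security: 6/37 = 16.22% → 162.16
  support: 9/37 = 24.32% → 243.24
Step 3: Verify: sum of allocations ≈ 1000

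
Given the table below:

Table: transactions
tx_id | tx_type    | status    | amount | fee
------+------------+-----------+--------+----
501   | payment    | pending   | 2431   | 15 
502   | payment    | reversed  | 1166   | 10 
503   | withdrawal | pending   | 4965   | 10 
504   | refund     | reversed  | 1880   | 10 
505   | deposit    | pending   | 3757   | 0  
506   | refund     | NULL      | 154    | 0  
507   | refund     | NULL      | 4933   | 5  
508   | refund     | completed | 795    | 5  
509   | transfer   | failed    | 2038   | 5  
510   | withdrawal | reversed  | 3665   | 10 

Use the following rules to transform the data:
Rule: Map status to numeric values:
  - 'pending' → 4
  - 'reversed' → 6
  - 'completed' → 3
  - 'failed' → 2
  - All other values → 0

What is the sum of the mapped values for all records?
35

Step 1: Apply mapping to each record
Step 2: Count by status:
  'pending': 3 records × 4 = 12
  'reversed': 3 records × 6 = 18
  'completed': 1 records × 3 = 3
  'failed': 1 records × 2 = 2
Step 3: Sum all mapped values = 35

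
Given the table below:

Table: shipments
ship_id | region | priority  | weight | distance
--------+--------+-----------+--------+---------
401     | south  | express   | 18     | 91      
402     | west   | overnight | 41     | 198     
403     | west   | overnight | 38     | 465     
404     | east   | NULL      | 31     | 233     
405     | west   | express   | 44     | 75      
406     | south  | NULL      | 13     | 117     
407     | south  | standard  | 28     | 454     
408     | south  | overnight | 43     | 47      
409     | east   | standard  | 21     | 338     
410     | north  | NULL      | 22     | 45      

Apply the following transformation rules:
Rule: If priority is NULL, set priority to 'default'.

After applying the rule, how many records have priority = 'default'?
3

Step 1: Count records where priority IS NULL
Step 2: Found 3 records with NULL priority
Step 3: These records will have priority set to 'default'
Step 4: Records already having priority = 'default': 0
Step 5: Answer: 3 + 0 = 3 records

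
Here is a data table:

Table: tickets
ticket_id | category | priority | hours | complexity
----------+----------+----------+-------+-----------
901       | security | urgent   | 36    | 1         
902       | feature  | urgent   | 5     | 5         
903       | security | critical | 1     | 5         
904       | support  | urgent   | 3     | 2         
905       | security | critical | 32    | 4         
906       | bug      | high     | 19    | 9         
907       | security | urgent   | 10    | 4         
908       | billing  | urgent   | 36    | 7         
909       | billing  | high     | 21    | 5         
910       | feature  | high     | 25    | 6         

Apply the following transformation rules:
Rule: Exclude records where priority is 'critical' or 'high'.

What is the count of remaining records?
5

Step 1: Count records to exclude
  - 2 (critical) + 3 (high) = 5 records
Step 2: Total records: 10
Step 3: Remaining = 10 - 5 = 5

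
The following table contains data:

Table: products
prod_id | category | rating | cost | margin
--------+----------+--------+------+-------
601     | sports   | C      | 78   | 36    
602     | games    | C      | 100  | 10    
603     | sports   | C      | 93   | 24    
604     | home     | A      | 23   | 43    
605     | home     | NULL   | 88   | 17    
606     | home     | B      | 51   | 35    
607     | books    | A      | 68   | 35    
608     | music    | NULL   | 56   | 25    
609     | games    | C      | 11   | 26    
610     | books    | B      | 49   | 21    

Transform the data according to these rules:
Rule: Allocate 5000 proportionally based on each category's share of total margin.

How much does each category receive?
books: 1029.41, games: 661.76, home: 1746.32, music: 459.56, sports: 1102.94

Step 1: Calculate total margin = 272
Step 2: Calculate each category's proportion:
  books: 56/272 = 20.59% → 1029.41
  games: 36/272 = 13.24% → 661.76
  home: 95/272 = 34.93% → 1746.32
  music: 25/272 = 9.19% → 459.56
  sports: 60/272 = 22.06% → 1102.94
Step 3: Verify: sum of allocations ≈ 5000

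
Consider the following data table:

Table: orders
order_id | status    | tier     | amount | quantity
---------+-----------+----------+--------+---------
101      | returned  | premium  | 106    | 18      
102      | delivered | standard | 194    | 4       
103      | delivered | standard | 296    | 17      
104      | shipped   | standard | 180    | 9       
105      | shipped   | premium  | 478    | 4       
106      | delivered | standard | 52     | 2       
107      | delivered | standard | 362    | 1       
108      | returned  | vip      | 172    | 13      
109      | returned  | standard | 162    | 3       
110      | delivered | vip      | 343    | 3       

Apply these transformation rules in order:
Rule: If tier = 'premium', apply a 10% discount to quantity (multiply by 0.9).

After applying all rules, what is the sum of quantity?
71.8

Step 1: Records with tier = 'premium' have total quantity = 22
Step 2: Apply multiplier: 22 × 0.9 = 19.8
Step 3: Other records total: 52
Step 4: Final sum = 19.8 + 52 = 71.8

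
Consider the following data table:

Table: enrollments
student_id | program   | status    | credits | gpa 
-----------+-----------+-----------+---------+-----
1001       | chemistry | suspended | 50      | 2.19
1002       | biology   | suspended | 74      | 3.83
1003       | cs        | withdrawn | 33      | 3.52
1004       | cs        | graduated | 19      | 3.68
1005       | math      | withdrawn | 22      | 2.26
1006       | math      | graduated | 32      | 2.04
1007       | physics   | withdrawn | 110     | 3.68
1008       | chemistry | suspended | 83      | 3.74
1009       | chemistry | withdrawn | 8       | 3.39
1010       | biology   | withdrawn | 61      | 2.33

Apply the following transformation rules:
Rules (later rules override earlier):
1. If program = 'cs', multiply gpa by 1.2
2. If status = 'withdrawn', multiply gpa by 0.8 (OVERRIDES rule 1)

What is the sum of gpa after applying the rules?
28.36

Step 1: Rule 2 takes priority for records with status = 'withdrawn'
  - 5 records: 15.18 × 0.8 = 12.14
Step 2: Rule 1 applies to remaining records with program = 'cs'
  - 1 records: 3.68 × 1.2 = 4.42
Step 3: Other records unchanged: 11.8
Step 4: Final sum = 12.14 + 4.42 + 11.8 = 28.36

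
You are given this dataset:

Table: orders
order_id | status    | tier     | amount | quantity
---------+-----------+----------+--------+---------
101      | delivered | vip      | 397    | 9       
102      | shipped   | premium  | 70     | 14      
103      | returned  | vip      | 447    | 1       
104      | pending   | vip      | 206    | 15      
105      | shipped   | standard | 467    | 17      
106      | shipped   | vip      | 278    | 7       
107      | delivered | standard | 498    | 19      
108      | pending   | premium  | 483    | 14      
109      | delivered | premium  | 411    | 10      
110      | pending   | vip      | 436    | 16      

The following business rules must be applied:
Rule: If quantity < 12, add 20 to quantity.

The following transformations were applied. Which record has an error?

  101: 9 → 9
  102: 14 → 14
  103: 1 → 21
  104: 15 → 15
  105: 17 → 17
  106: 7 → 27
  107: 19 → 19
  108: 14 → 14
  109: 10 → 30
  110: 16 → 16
Record 101 has an error. The correct transformed value should be 29, not 9.

Step 1: Check each record against the rule
Step 2: Record 101 has quantity = 9
Step 3: Since 9 < 12, the bonus should have been applied
Step 4: Correct value = 29, but claimed value = 9
Conclusion: Record 101 has the error.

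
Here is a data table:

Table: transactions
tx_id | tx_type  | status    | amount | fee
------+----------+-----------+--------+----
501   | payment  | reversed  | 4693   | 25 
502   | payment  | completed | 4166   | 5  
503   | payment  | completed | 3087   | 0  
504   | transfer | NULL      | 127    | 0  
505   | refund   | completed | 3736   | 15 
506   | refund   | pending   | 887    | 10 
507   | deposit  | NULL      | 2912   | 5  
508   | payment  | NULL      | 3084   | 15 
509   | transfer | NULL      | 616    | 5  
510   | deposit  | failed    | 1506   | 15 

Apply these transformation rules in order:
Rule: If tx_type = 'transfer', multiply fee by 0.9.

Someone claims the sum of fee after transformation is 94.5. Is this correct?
Yes, the result is correct.

Step 1: Calculate the correct sum after transformation
Step 2: Apply multiplier 0.9 to records where tx_type = 'transfer'
Step 3: Correct result = 94.5
Step 4: Claimed result = 94.5
Step 5: 94.5 = 94.5 ✓
Conclusion: The claimed result is correct.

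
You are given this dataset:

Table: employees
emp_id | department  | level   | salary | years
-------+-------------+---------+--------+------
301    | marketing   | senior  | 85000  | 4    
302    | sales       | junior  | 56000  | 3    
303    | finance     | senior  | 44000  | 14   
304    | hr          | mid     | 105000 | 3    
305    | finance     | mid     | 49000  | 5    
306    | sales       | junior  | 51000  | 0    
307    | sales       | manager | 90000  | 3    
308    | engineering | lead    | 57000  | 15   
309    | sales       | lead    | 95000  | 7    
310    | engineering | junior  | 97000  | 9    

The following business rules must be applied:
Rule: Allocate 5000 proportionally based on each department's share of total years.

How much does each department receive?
engineering: 1904.76, finance: 1507.94, hr: 238.1, marketing: 317.46, sales: 1031.75

Step 1: Calculate total years = 63
Step 2: Calculate each department's proportion:
  engineering: 24/63 = 38.10% → 1904.76
  finance: 19/63 = 30.16% → 1507.94
  hr: 3/63 = 4.76% → 238.1
  marketing: 4/63 = 6.35% → 317.46
  sales: 13/63 = 20.63% → 1031.75
Step 3: Verify: sum of allocations ≈ 5000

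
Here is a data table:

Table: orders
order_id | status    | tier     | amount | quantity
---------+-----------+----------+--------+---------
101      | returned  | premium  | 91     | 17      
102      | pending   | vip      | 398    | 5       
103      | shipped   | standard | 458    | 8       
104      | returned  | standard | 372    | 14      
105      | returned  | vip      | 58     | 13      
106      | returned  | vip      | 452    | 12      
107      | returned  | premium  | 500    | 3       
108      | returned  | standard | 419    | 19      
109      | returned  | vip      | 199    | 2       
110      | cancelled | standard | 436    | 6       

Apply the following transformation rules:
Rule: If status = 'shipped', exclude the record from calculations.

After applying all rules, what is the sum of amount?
2925

Step 1: Identify records where status = 'shipped'
Step 2: The excluded records sum to 458
Step 3: Original total amount = 3383
Step 4: Remaining total = 3383 - 458 = 2925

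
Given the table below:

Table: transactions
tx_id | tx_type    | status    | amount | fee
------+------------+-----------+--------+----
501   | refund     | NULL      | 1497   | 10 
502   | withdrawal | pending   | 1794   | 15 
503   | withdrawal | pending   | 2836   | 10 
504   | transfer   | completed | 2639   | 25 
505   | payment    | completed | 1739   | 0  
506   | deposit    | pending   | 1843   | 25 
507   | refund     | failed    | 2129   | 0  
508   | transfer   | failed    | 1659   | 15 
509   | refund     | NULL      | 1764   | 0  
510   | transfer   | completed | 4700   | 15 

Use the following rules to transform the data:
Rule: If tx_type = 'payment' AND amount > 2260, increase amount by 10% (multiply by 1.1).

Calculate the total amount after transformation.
22600

Step 1: Find records where tx_type = 'payment' AND amount > 2260
Step 2: 0 records match, summing to 0
Step 3: After multiplier: 0 × 1.1 = 0.0
Step 4: Unaffected records sum: 22600
Step 5: Final sum = 0.0 + 22600 = 22600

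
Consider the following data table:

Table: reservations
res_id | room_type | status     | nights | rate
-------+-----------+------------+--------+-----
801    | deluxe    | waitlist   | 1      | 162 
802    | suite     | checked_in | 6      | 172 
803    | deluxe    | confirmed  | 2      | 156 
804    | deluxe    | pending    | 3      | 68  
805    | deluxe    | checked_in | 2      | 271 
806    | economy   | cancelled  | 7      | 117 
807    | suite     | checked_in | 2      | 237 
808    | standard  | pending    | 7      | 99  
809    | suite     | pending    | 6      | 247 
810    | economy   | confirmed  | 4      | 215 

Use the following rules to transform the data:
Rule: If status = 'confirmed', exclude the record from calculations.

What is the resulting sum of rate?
1373

Step 1: Identify records where status = 'confirmed'
Step 2: The excluded records sum to 371
Step 3: Original total rate = 1744
Step 4: Remaining total = 1744 - 371 = 1373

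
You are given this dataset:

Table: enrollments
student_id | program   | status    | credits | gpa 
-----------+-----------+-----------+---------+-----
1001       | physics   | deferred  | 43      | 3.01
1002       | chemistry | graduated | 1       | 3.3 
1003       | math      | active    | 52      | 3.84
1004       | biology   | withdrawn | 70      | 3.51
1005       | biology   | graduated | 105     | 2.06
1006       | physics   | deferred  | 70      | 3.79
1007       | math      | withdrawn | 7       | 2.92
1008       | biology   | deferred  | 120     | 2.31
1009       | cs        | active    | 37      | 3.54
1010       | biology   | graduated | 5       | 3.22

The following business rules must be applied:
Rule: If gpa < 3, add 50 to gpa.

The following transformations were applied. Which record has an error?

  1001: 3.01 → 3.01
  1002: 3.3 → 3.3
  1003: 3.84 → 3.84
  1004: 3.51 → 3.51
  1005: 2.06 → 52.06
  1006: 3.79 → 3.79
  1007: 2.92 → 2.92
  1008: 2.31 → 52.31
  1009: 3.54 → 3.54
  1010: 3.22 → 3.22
Record 1007 has an error. The correct transformed value should be 52.92, not 2.92.

Step 1: Check each record against the rule
Step 2: Record 1007 has gpa = 2.92
Step 3: Since 2.92 < 3, the bonus should have been applied
Step 4: Correct value = 52.92, but claimed value = 2.92
Conclusion: Record 1007 has the error.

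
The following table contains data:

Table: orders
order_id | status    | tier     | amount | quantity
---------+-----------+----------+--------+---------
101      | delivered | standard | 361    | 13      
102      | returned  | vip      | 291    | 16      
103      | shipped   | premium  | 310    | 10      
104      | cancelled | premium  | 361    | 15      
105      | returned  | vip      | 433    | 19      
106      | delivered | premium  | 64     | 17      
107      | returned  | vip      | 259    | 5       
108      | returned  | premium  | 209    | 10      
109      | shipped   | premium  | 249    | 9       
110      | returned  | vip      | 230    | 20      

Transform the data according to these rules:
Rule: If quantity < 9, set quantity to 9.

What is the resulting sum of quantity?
138

Step 1: 1 records have quantity < 9
Step 2: These records originally summed to 5
Step 3: After setting to minimum: 1 × 9 = 9
Step 4: Unaffected records sum: 129
Step 5: Final sum = 9 + 129 = 138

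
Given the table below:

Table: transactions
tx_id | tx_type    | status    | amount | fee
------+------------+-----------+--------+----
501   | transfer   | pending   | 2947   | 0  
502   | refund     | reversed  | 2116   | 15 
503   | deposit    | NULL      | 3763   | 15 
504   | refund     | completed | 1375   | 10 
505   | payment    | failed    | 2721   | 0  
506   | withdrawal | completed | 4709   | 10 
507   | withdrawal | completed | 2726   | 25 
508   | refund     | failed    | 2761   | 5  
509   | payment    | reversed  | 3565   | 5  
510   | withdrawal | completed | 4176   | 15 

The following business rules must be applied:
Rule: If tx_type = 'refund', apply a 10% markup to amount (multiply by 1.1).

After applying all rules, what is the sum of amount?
31484.2

Step 1: Records with tx_type = 'refund' have total amount = 6252
Step 2: Apply multiplier: 6252 × 1.1 = 6877.2
Step 3: Other records total: 24607
Step 4: Final sum = 6877.2 + 24607 = 31484.2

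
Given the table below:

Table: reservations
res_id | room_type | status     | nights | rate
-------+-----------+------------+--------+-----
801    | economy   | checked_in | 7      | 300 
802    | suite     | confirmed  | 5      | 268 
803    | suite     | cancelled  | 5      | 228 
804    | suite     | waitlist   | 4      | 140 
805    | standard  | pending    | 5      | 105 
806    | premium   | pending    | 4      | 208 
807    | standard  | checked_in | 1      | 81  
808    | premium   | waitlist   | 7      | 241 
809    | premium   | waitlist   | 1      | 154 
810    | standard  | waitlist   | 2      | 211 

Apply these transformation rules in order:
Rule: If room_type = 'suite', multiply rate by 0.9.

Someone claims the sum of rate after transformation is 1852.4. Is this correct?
No, the correct result is 1872.4.

Step 1: Calculate the correct sum after transformation
Step 2: Apply multiplier 0.9 to records where room_type = 'suite'
Step 3: Correct result = 1872.4
Step 4: Claimed result = 1852.4
Step 5: 1872.4 ≠ 1852.4
Conclusion: The claimed result is incorrect. The correct answer is 1872.4.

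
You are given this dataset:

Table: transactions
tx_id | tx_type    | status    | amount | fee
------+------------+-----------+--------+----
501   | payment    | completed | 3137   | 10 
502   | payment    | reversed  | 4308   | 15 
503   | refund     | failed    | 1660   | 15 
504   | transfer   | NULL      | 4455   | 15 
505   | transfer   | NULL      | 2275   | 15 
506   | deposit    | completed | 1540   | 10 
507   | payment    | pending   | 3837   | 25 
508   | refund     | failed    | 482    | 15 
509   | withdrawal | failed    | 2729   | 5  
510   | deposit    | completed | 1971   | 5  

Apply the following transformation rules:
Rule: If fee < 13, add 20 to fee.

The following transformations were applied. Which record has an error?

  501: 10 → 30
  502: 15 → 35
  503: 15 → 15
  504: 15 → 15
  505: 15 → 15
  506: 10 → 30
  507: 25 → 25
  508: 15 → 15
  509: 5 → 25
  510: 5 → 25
Record 502 has an error. The correct transformed value should be 15, not 35.

Step 1: Check each record against the rule
Step 2: Record 502 has fee = 15
Step 3: Since 15 >= 13, the bonus should not have been applied
Step 4: Correct value = 15, but claimed value = 35
Conclusion: Record 502 has the error.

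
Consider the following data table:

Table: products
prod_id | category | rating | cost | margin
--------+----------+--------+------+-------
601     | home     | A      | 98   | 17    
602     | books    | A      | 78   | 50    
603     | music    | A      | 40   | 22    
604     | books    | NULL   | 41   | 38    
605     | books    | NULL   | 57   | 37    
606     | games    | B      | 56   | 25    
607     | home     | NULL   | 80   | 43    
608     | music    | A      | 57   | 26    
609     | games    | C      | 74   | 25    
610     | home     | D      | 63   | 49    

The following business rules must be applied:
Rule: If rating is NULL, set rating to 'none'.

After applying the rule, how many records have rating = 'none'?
3

Step 1: Count records where rating IS NULL
Step 2: Found 3 records with NULL rating
Step 3: These records will have rating set to 'none'
Step 4: Records already having rating = 'none': 0
Step 5: Answer: 3 + 0 = 3 records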